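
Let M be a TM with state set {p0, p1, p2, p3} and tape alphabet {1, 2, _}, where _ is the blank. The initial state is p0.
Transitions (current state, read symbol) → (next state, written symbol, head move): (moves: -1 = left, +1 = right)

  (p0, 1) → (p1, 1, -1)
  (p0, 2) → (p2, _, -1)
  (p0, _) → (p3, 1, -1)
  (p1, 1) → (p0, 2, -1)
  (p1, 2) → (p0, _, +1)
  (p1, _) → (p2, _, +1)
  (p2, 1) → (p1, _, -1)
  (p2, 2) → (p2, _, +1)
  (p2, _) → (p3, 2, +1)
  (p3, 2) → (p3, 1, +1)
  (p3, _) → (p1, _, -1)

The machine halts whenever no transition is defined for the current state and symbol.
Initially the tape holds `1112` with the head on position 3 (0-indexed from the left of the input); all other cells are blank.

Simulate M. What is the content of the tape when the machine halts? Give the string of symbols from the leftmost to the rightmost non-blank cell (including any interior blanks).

p0 | __111[2]   read 2 → write _, move -1, go to p2
p2 | __11[1]_   read 1 → write _, move -1, go to p1
p1 | __1[1]__   read 1 → write 2, move -1, go to p0
p0 | __[1]2__   read 1 → write 1, move -1, go to p1
p1 | _[_]12__   read _ → write _, move +1, go to p2
p2 | __[1]2__   read 1 → write _, move -1, go to p1
p1 | _[_]_2__   read _ → write _, move +1, go to p2
p2 | __[_]2__   read _ → write 2, move +1, go to p3
p3 | __2[2]__   read 2 → write 1, move +1, go to p3
p3 | __21[_]_   read _ → write _, move -1, go to p1
p1 | __2[1]__   read 1 → write 2, move -1, go to p0
p0 | __[2]2__   read 2 → write _, move -1, go to p2
p2 | _[_]_2__   read _ → write 2, move +1, go to p3
p3 | _2[_]2__   read _ → write _, move -1, go to p1
p1 | _[2]_2__   read 2 → write _, move +1, go to p0
p0 | __[_]2__   read _ → write 1, move -1, go to p3
p3 | _[_]12__   read _ → write _, move -1, go to p1
p1 | [_]_12__   read _ → write _, move +1, go to p2
p2 | _[_]12__   read _ → write 2, move +1, go to p3
p3 | _2[1]2__
The non-blank tape span at halt is 212.

212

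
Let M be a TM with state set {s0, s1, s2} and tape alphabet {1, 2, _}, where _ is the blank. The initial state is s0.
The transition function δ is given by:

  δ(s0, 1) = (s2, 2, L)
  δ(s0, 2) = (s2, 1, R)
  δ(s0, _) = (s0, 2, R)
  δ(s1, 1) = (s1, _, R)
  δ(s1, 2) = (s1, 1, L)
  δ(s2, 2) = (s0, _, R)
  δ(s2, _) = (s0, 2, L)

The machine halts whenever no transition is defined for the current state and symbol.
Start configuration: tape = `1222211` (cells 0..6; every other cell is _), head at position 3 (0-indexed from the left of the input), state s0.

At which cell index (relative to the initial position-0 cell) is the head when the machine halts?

6

state=s0 head=3 tape=122[2]211   (s0,2)→(s2,1,R)
state=s2 head=4 tape=1221[2]11   (s2,2)→(s0,_,R)
state=s0 head=5 tape=1221_[1]1   (s0,1)→(s2,2,L)
state=s2 head=4 tape=1221[_]21   (s2,_)→(s0,2,L)
state=s0 head=3 tape=122[1]221   (s0,1)→(s2,2,L)
state=s2 head=2 tape=12[2]2221   (s2,2)→(s0,_,R)
state=s0 head=3 tape=12_[2]221   (s0,2)→(s2,1,R)
state=s2 head=4 tape=12_1[2]21   (s2,2)→(s0,_,R)
state=s0 head=5 tape=12_1_[2]1   (s0,2)→(s2,1,R)
state=s2 head=6 tape=12_1_1[1]
At halt the head is at cell 6.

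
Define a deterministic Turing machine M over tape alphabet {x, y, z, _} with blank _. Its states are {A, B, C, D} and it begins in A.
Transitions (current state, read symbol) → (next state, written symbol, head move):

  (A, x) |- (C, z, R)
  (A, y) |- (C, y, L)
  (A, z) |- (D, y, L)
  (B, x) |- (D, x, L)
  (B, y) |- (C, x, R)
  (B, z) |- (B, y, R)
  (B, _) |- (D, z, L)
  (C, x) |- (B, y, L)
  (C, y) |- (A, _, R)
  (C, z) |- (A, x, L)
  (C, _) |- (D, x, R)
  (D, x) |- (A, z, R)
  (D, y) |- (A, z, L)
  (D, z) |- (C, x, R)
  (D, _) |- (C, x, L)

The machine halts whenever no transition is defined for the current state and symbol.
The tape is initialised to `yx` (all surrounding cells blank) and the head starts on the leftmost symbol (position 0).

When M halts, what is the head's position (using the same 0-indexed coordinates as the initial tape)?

-1

state=A head=0 tape=___[y]x__   (A,y)→(C,y,L)
state=C head=-1 tape=__[_]yx__   (C,_)→(D,x,R)
state=D head=0 tape=__x[y]x__   (D,y)→(A,z,L)
state=A head=-1 tape=__[x]zx__   (A,x)→(C,z,R)
state=C head=0 tape=__z[z]x__   (C,z)→(A,x,L)
state=A head=-1 tape=__[z]xx__   (A,z)→(D,y,L)
state=D head=-2 tape=_[_]yxx__   (D,_)→(C,x,L)
state=C head=-3 tape=[_]xyxx__   (C,_)→(D,x,R)
state=D head=-2 tape=x[x]yxx__   (D,x)→(A,z,R)
state=A head=-1 tape=xz[y]xx__   (A,y)→(C,y,L)
state=C head=-2 tape=x[z]yxx__   (C,z)→(A,x,L)
state=A head=-3 tape=[x]xyxx__   (A,x)→(C,z,R)
state=C head=-2 tape=z[x]yxx__   (C,x)→(B,y,L)
state=B head=-3 tape=[z]yyxx__   (B,z)→(B,y,R)
state=B head=-2 tape=y[y]yxx__   (B,y)→(C,x,R)
state=C head=-1 tape=yx[y]xx__   (C,y)→(A,_,R)
state=A head=0 tape=yx_[x]x__   (A,x)→(C,z,R)
state=C head=1 tape=yx_z[x]__   (C,x)→(B,y,L)
state=B head=0 tape=yx_[z]y__   (B,z)→(B,y,R)
state=B head=1 tape=yx_y[y]__   (B,y)→(C,x,R)
state=C head=2 tape=yx_yx[_]_   (C,_)→(D,x,R)
state=D head=3 tape=yx_yxx[_]   (D,_)→(C,x,L)
state=C head=2 tape=yx_yx[x]x   (C,x)→(B,y,L)
state=B head=1 tape=yx_y[x]yx   (B,x)→(D,x,L)
state=D head=0 tape=yx_[y]xyx   (D,y)→(A,z,L)
state=A head=-1 tape=yx[_]zxyx
At halt the head is at cell -1.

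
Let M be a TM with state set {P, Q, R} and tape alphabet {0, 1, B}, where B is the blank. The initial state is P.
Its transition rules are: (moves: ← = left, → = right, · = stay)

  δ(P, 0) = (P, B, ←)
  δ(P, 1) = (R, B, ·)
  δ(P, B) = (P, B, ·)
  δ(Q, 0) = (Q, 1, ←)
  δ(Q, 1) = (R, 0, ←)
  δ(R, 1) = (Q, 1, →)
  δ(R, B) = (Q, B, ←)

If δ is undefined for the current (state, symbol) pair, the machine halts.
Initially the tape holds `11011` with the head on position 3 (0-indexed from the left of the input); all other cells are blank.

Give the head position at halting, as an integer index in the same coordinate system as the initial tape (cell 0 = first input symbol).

-2

P | BB110[1]1   read 1 → write B, move ·, go to R
R | BB110[B]1   read B → write B, move ←, go to Q
Q | BB11[0]B1   read 0 → write 1, move ←, go to Q
Q | BB1[1]1B1   read 1 → write 0, move ←, go to R
R | BB[1]01B1   read 1 → write 1, move →, go to Q
Q | BB1[0]1B1   read 0 → write 1, move ←, go to Q
Q | BB[1]11B1   read 1 → write 0, move ←, go to R
R | B[B]011B1   read B → write B, move ←, go to Q
Q | [B]B011B1
At halt the head is at cell -2.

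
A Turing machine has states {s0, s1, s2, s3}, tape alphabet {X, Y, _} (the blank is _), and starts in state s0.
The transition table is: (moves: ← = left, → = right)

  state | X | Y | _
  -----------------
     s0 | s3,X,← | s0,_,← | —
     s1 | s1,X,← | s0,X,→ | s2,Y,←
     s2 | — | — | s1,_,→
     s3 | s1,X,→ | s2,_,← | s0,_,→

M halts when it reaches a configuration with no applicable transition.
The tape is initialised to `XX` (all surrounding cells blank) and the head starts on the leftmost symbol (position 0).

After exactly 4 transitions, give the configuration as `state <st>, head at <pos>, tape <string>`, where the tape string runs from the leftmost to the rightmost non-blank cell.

state s0, head at 0, tape XX

state=s0 head=0 tape=_[X]X   (s0,X)→(s3,X,←)
state=s3 head=-1 tape=[_]XX   (s3,_)→(s0,_,→)
state=s0 head=0 tape=_[X]X   (s0,X)→(s3,X,←)
state=s3 head=-1 tape=[_]XX   (s3,_)→(s0,_,→)
state=s0 head=0 tape=_[X]X
After 4 steps: state s0, head at 0, tape XX.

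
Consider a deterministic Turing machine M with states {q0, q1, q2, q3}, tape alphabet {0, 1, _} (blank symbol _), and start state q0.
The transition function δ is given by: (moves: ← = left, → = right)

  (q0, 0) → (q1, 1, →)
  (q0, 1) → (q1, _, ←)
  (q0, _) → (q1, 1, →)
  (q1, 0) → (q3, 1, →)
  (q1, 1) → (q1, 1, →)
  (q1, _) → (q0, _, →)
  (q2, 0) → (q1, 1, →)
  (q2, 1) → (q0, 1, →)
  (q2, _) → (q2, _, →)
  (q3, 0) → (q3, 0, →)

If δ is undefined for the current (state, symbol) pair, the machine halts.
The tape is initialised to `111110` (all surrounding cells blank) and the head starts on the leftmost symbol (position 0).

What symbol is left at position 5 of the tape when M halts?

1

state=q0 head=0 tape=_[1]11110_   (q0,1)→(q1,_,←)
state=q1 head=-1 tape=[_]_11110_   (q1,_)→(q0,_,→)
state=q0 head=0 tape=_[_]11110_   (q0,_)→(q1,1,→)
state=q1 head=1 tape=_1[1]1110_   (q1,1)→(q1,1,→)
state=q1 head=2 tape=_11[1]110_   (q1,1)→(q1,1,→)
state=q1 head=3 tape=_111[1]10_   (q1,1)→(q1,1,→)
state=q1 head=4 tape=_1111[1]0_   (q1,1)→(q1,1,→)
state=q1 head=5 tape=_11111[0]_   (q1,0)→(q3,1,→)
state=q3 head=6 tape=_111111[_]
Cell 5 holds 1 when M halts.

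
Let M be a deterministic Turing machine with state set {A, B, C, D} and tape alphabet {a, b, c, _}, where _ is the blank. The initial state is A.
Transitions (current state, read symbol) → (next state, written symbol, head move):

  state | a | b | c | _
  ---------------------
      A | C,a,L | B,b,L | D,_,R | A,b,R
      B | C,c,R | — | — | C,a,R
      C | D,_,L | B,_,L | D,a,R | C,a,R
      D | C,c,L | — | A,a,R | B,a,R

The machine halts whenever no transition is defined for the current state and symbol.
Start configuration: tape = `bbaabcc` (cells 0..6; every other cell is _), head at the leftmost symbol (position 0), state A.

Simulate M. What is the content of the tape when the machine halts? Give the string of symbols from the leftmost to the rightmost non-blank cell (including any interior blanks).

A | _[b]baabcc   read b → write b, move L, go to B
B | [_]bbaabcc   read _ → write a, move R, go to C
C | a[b]baabcc   read b → write _, move L, go to B
B | [a]_baabcc   read a → write c, move R, go to C
C | c[_]baabcc   read _ → write a, move R, go to C
C | ca[b]aabcc   read b → write _, move L, go to B
B | c[a]_aabcc   read a → write c, move R, go to C
C | cc[_]aabcc   read _ → write a, move R, go to C
C | cca[a]abcc   read a → write _, move L, go to D
D | cc[a]_abcc   read a → write c, move L, go to C
C | c[c]c_abcc   read c → write a, move R, go to D
D | ca[c]_abcc   read c → write a, move R, go to A
A | caa[_]abcc   read _ → write b, move R, go to A
A | caab[a]bcc   read a → write a, move L, go to C
C | caa[b]abcc   read b → write _, move L, go to B
B | ca[a]_abcc   read a → write c, move R, go to C
C | cac[_]abcc   read _ → write a, move R, go to C
C | caca[a]bcc   read a → write _, move L, go to D
D | cac[a]_bcc   read a → write c, move L, go to C
C | ca[c]c_bcc   read c → write a, move R, go to D
D | caa[c]_bcc   read c → write a, move R, go to A
A | caaa[_]bcc   read _ → write b, move R, go to A
A | caaab[b]cc   read b → write b, move L, go to B
B | caaa[b]bcc
The non-blank tape span at halt is caaabbcc.

caaabbcc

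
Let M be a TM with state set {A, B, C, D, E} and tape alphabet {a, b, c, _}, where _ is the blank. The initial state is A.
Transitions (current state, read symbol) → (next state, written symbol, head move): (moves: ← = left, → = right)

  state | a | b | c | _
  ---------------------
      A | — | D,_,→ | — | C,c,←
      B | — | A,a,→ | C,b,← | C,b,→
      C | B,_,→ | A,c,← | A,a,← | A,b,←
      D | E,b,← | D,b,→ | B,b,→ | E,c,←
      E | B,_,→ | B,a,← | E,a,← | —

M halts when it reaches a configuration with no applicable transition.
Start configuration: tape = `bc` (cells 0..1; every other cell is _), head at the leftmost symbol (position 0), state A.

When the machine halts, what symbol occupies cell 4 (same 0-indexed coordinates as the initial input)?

a

A | [b]c____   read b → write _, move →, go to D
D | _[c]____   read c → write b, move →, go to B
B | _b[_]___   read _ → write b, move →, go to C
C | _bb[_]__   read _ → write b, move ←, go to A
A | _b[b]b__   read b → write _, move →, go to D
D | _b_[b]__   read b → write b, move →, go to D
D | _b_b[_]_   read _ → write c, move ←, go to E
E | _b_[b]c_   read b → write a, move ←, go to B
B | _b[_]ac_   read _ → write b, move →, go to C
C | _bb[a]c_   read a → write _, move →, go to B
B | _bb_[c]_   read c → write b, move ←, go to C
C | _bb[_]b_   read _ → write b, move ←, go to A
A | _b[b]bb_   read b → write _, move →, go to D
D | _b_[b]b_   read b → write b, move →, go to D
D | _b_b[b]_   read b → write b, move →, go to D
D | _b_bb[_]   read _ → write c, move ←, go to E
E | _b_b[b]c   read b → write a, move ←, go to B
B | _b_[b]ac   read b → write a, move →, go to A
A | _b_a[a]c
Cell 4 holds a when M halts.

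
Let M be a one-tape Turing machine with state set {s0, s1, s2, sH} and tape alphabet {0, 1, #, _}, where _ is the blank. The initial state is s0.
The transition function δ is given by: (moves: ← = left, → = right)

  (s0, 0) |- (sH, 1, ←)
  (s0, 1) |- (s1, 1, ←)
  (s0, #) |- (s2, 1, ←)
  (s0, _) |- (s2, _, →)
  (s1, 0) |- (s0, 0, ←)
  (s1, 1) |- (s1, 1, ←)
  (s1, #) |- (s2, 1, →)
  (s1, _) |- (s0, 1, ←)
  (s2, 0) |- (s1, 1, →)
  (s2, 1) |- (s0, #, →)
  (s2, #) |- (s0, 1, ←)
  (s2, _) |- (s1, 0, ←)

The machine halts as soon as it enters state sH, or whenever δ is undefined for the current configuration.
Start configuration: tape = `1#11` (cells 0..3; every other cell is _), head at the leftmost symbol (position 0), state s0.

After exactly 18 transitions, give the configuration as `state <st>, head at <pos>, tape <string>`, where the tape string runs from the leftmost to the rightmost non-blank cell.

state s2, head at 0, tape 111111

s0 | ___[1]#11   read 1 → write 1, move ←, go to s1
s1 | __[_]1#11   read _ → write 1, move ←, go to s0
s0 | _[_]11#11   read _ → write _, move →, go to s2
s2 | __[1]1#11   read 1 → write #, move →, go to s0
s0 | __#[1]#11   read 1 → write 1, move ←, go to s1
s1 | __[#]1#11   read # → write 1, move →, go to s2
s2 | __1[1]#11   read 1 → write #, move →, go to s0
s0 | __1#[#]11   read # → write 1, move ←, go to s2
s2 | __1[#]111   read # → write 1, move ←, go to s0
s0 | __[1]1111   read 1 → write 1, move ←, go to s1
s1 | _[_]11111   read _ → write 1, move ←, go to s0
s0 | [_]111111   read _ → write _, move →, go to s2
s2 | _[1]11111   read 1 → write #, move →, go to s0
s0 | _#[1]1111   read 1 → write 1, move ←, go to s1
s1 | _[#]11111   read # → write 1, move →, go to s2
s2 | _1[1]1111   read 1 → write #, move →, go to s0
s0 | _1#[1]111   read 1 → write 1, move ←, go to s1
s1 | _1[#]1111   read # → write 1, move →, go to s2
s2 | _11[1]111
After 18 steps: state s2, head at 0, tape 111111.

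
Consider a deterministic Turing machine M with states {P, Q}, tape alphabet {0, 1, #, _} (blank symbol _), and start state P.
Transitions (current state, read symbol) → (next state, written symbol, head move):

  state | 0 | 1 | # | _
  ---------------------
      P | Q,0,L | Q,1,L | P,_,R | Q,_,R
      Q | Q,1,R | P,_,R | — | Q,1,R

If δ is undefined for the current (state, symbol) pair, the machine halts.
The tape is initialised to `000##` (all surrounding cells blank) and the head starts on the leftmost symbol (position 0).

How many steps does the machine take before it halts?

5

P | _[0]00##   read 0 → write 0, move L, go to Q
Q | [_]000##   read _ → write 1, move R, go to Q
Q | 1[0]00##   read 0 → write 1, move R, go to Q
Q | 11[0]0##   read 0 → write 1, move R, go to Q
Q | 111[0]##   read 0 → write 1, move R, go to Q
Q | 1111[#]#
M halts after 5 transitions.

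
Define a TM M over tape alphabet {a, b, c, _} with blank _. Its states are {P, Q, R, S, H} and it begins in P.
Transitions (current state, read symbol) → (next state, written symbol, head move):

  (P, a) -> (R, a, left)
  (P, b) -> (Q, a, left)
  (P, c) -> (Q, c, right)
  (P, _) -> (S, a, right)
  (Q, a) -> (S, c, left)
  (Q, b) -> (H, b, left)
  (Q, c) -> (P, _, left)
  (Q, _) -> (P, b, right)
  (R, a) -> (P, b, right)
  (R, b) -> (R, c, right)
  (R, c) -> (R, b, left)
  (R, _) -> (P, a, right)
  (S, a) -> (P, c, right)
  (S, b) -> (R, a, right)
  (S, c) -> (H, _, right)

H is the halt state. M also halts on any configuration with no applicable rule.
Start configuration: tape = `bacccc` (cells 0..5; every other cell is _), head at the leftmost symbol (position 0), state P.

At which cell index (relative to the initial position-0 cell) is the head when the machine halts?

P | _[b]acccc__   read b → write a, move left, go to Q
Q | [_]aacccc__   read _ → write b, move right, go to P
P | b[a]acccc__   read a → write a, move left, go to R
R | [b]aacccc__   read b → write c, move right, go to R
R | c[a]acccc__   read a → write b, move right, go to P
P | cb[a]cccc__   read a → write a, move left, go to R
R | c[b]acccc__   read b → write c, move right, go to R
R | cc[a]cccc__   read a → write b, move right, go to P
P | ccb[c]ccc__   read c → write c, move right, go to Q
Q | ccbc[c]cc__   read c → write _, move left, go to P
P | ccb[c]_cc__   read c → write c, move right, go to Q
Q | ccbc[_]cc__   read _ → write b, move right, go to P
P | ccbcb[c]c__   read c → write c, move right, go to Q
Q | ccbcbc[c]__   read c → write _, move left, go to P
P | ccbcb[c]___   read c → write c, move right, go to Q
Q | ccbcbc[_]__   read _ → write b, move right, go to P
P | ccbcbcb[_]_   read _ → write a, move right, go to S
S | ccbcbcba[_]
At halt the head is at cell 7.

7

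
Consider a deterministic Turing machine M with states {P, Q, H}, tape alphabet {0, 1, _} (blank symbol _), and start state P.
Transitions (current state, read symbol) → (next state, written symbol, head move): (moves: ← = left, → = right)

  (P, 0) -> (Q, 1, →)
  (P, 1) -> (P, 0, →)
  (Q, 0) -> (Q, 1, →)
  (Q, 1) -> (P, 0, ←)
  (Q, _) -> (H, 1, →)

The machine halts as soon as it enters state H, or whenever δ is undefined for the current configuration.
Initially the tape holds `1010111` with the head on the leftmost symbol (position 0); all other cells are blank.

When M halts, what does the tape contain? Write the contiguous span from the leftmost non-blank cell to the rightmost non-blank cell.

P | [1]010111__   read 1 → write 0, move →, go to P
P | 0[0]10111__   read 0 → write 1, move →, go to Q
Q | 01[1]0111__   read 1 → write 0, move ←, go to P
P | 0[1]00111__   read 1 → write 0, move →, go to P
P | 00[0]0111__   read 0 → write 1, move →, go to Q
Q | 001[0]111__   read 0 → write 1, move →, go to Q
Q | 0011[1]11__   read 1 → write 0, move ←, go to P
P | 001[1]011__   read 1 → write 0, move →, go to P
P | 0010[0]11__   read 0 → write 1, move →, go to Q
Q | 00101[1]1__   read 1 → write 0, move ←, go to P
P | 0010[1]01__   read 1 → write 0, move →, go to P
P | 00100[0]1__   read 0 → write 1, move →, go to Q
Q | 001001[1]__   read 1 → write 0, move ←, go to P
P | 00100[1]0__   read 1 → write 0, move →, go to P
P | 001000[0]__   read 0 → write 1, move →, go to Q
Q | 0010001[_]_   read _ → write 1, move →, go to H
H | 00100011[_]
The non-blank tape span at halt is 00100011.

00100011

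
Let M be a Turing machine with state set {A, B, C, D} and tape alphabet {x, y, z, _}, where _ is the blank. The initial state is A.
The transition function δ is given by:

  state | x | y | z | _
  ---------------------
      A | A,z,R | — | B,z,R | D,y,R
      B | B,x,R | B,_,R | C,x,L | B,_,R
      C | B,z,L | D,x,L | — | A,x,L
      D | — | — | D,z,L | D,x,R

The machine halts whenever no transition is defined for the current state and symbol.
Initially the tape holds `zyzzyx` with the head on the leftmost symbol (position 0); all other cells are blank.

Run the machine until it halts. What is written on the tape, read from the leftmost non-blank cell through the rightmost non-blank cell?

A | __[z]yzzyx   read z → write z, move R, go to B
B | __z[y]zzyx   read y → write _, move R, go to B
B | __z_[z]zyx   read z → write x, move L, go to C
C | __z[_]xzyx   read _ → write x, move L, go to A
A | __[z]xxzyx   read z → write z, move R, go to B
B | __z[x]xzyx   read x → write x, move R, go to B
B | __zx[x]zyx   read x → write x, move R, go to B
B | __zxx[z]yx   read z → write x, move L, go to C
C | __zx[x]xyx   read x → write z, move L, go to B
B | __z[x]zxyx   read x → write x, move R, go to B
B | __zx[z]xyx   read z → write x, move L, go to C
C | __z[x]xxyx   read x → write z, move L, go to B
B | __[z]zxxyx   read z → write x, move L, go to C
C | _[_]xzxxyx   read _ → write x, move L, go to A
A | [_]xxzxxyx   read _ → write y, move R, go to D
D | y[x]xzxxyx
The non-blank tape span at halt is yxxzxxyx.

yxxzxxyx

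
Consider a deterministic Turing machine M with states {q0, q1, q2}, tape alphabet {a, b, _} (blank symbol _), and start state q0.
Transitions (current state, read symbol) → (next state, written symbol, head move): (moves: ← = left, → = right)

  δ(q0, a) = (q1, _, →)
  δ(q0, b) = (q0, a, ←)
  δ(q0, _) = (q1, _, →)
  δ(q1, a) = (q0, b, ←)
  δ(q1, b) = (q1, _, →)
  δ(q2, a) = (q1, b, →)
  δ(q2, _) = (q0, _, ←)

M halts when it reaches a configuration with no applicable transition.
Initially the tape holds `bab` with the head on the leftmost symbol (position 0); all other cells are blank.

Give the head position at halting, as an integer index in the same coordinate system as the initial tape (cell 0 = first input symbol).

3

state=q0 head=0 tape=_[b]ab_   (q0,b)→(q0,a,←)
state=q0 head=-1 tape=[_]aab_   (q0,_)→(q1,_,→)
state=q1 head=0 tape=_[a]ab_   (q1,a)→(q0,b,←)
state=q0 head=-1 tape=[_]bab_   (q0,_)→(q1,_,→)
state=q1 head=0 tape=_[b]ab_   (q1,b)→(q1,_,→)
state=q1 head=1 tape=__[a]b_   (q1,a)→(q0,b,←)
state=q0 head=0 tape=_[_]bb_   (q0,_)→(q1,_,→)
state=q1 head=1 tape=__[b]b_   (q1,b)→(q1,_,→)
state=q1 head=2 tape=___[b]_   (q1,b)→(q1,_,→)
state=q1 head=3 tape=____[_]
At halt the head is at cell 3.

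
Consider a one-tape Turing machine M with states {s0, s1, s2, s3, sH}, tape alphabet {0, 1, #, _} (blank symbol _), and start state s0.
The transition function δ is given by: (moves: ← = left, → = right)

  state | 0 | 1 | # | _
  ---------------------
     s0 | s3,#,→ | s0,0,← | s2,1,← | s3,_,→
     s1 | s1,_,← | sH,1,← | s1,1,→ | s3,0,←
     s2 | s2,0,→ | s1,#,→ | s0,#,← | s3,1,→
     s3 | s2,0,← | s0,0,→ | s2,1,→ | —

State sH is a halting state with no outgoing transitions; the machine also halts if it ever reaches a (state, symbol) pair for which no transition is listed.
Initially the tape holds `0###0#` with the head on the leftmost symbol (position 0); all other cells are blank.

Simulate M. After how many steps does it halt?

25

state=s0 head=0 tape=_[0]###0#__   (s0,0)→(s3,#,→)
state=s3 head=1 tape=_#[#]##0#__   (s3,#)→(s2,1,→)
state=s2 head=2 tape=_#1[#]#0#__   (s2,#)→(s0,#,←)
state=s0 head=1 tape=_#[1]##0#__   (s0,1)→(s0,0,←)
state=s0 head=0 tape=_[#]0##0#__   (s0,#)→(s2,1,←)
state=s2 head=-1 tape=[_]10##0#__   (s2,_)→(s3,1,→)
state=s3 head=0 tape=1[1]0##0#__   (s3,1)→(s0,0,→)
state=s0 head=1 tape=10[0]##0#__   (s0,0)→(s3,#,→)
state=s3 head=2 tape=10#[#]#0#__   (s3,#)→(s2,1,→)
state=s2 head=3 tape=10#1[#]0#__   (s2,#)→(s0,#,←)
state=s0 head=2 tape=10#[1]#0#__   (s0,1)→(s0,0,←)
state=s0 head=1 tape=10[#]0#0#__   (s0,#)→(s2,1,←)
state=s2 head=0 tape=1[0]10#0#__   (s2,0)→(s2,0,→)
state=s2 head=1 tape=10[1]0#0#__   (s2,1)→(s1,#,→)
state=s1 head=2 tape=10#[0]#0#__   (s1,0)→(s1,_,←)
state=s1 head=1 tape=10[#]_#0#__   (s1,#)→(s1,1,→)
state=s1 head=2 tape=101[_]#0#__   (s1,_)→(s3,0,←)
state=s3 head=1 tape=10[1]0#0#__   (s3,1)→(s0,0,→)
state=s0 head=2 tape=100[0]#0#__   (s0,0)→(s3,#,→)
state=s3 head=3 tape=100#[#]0#__   (s3,#)→(s2,1,→)
state=s2 head=4 tape=100#1[0]#__   (s2,0)→(s2,0,→)
state=s2 head=5 tape=100#10[#]__   (s2,#)→(s0,#,←)
state=s0 head=4 tape=100#1[0]#__   (s0,0)→(s3,#,→)
state=s3 head=5 tape=100#1#[#]__   (s3,#)→(s2,1,→)
state=s2 head=6 tape=100#1#1[_]_   (s2,_)→(s3,1,→)
state=s3 head=7 tape=100#1#11[_]
M halts after 25 transitions.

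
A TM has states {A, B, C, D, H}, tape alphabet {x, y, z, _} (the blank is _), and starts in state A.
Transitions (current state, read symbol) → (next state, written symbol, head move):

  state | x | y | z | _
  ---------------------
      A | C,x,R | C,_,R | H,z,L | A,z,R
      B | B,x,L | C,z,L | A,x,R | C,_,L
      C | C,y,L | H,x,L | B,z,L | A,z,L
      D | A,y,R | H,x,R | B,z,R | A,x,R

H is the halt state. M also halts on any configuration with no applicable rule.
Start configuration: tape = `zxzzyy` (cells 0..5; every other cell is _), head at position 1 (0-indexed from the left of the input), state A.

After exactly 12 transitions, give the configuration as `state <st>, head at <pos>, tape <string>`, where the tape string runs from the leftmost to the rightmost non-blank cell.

state H, head at -3, tape zz_xxzzyy

A | ___z[x]zzyy   read x → write x, move R, go to C
C | ___zx[z]zyy   read z → write z, move L, go to B
B | ___z[x]zzyy   read x → write x, move L, go to B
B | ___[z]xzzyy   read z → write x, move R, go to A
A | ___x[x]zzyy   read x → write x, move R, go to C
C | ___xx[z]zyy   read z → write z, move L, go to B
B | ___x[x]zzyy   read x → write x, move L, go to B
B | ___[x]xzzyy   read x → write x, move L, go to B
B | __[_]xxzzyy   read _ → write _, move L, go to C
C | _[_]_xxzzyy   read _ → write z, move L, go to A
A | [_]z_xxzzyy   read _ → write z, move R, go to A
A | z[z]_xxzzyy   read z → write z, move L, go to H
H | [z]z_xxzzyy
After 12 steps: state H, head at -3, tape zz_xxzzyy.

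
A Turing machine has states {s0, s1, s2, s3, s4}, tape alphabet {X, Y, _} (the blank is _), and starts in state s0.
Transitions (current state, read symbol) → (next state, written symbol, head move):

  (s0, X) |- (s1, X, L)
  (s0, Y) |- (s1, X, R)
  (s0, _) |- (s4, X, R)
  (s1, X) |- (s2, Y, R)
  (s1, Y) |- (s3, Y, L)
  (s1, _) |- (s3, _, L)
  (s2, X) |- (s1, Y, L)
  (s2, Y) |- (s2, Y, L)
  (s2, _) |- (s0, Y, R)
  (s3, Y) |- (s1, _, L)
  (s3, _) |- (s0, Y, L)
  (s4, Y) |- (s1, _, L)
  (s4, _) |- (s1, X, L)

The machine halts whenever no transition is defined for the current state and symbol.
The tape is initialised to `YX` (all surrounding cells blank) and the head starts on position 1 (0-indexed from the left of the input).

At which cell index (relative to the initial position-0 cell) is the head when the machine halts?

s0 | __Y[X]___   read X → write X, move L, go to s1
s1 | __[Y]X___   read Y → write Y, move L, go to s3
s3 | _[_]YX___   read _ → write Y, move L, go to s0
s0 | [_]YYX___   read _ → write X, move R, go to s4
s4 | X[Y]YX___   read Y → write _, move L, go to s1
s1 | [X]_YX___   read X → write Y, move R, go to s2
s2 | Y[_]YX___   read _ → write Y, move R, go to s0
s0 | YY[Y]X___   read Y → write X, move R, go to s1
s1 | YYX[X]___   read X → write Y, move R, go to s2
s2 | YYXY[_]__   read _ → write Y, move R, go to s0
s0 | YYXYY[_]_   read _ → write X, move R, go to s4
s4 | YYXYYX[_]   read _ → write X, move L, go to s1
s1 | YYXYY[X]X   read X → write Y, move R, go to s2
s2 | YYXYYY[X]   read X → write Y, move L, go to s1
s1 | YYXYY[Y]Y   read Y → write Y, move L, go to s3
s3 | YYXY[Y]YY   read Y → write _, move L, go to s1
s1 | YYX[Y]_YY   read Y → write Y, move L, go to s3
s3 | YY[X]Y_YY
At halt the head is at cell 0.

0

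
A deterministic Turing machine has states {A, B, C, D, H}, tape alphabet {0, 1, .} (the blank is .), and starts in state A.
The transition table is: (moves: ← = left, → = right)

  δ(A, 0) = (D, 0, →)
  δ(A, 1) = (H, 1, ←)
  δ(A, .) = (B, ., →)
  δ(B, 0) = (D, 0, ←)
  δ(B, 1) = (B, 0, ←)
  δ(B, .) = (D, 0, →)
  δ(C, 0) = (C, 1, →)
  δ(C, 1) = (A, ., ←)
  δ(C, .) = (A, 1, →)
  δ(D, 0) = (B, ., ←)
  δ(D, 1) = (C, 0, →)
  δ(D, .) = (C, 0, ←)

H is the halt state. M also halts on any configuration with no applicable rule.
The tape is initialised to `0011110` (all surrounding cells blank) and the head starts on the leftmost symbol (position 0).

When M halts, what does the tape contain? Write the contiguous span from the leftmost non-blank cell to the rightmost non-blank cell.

010111110

A | ..[0]011110   read 0 → write 0, move →, go to D
D | ..0[0]11110   read 0 → write ., move ←, go to B
B | ..[0].11110   read 0 → write 0, move ←, go to D
D | .[.]0.11110   read . → write 0, move ←, go to C
C | [.]00.11110   read . → write 1, move →, go to A
A | 1[0]0.11110   read 0 → write 0, move →, go to D
D | 10[0].11110   read 0 → write ., move ←, go to B
B | 1[0]..11110   read 0 → write 0, move ←, go to D
D | [1]0..11110   read 1 → write 0, move →, go to C
C | 0[0]..11110   read 0 → write 1, move →, go to C
C | 01[.].11110   read . → write 1, move →, go to A
A | 011[.]11110   read . → write ., move →, go to B
B | 011.[1]1110   read 1 → write 0, move ←, go to B
B | 011[.]01110   read . → write 0, move →, go to D
D | 0110[0]1110   read 0 → write ., move ←, go to B
B | 011[0].1110   read 0 → write 0, move ←, go to D
D | 01[1]0.1110   read 1 → write 0, move →, go to C
C | 010[0].1110   read 0 → write 1, move →, go to C
C | 0101[.]1110   read . → write 1, move →, go to A
A | 01011[1]110   read 1 → write 1, move ←, go to H
H | 0101[1]1110
The non-blank tape span at halt is 010111110.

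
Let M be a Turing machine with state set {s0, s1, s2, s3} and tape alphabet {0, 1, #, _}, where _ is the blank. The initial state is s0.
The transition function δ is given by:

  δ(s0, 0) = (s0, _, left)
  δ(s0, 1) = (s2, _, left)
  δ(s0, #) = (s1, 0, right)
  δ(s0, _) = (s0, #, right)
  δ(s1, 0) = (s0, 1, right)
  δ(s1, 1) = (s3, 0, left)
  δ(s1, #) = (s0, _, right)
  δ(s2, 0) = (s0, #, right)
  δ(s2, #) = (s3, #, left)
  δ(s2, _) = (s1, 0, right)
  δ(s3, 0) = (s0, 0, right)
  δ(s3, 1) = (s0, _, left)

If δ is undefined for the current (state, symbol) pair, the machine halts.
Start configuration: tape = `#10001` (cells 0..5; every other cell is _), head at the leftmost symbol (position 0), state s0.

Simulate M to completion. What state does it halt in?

s1

state=s0 head=0 tape=_[#]10001   (s0,#)→(s1,0,right)
state=s1 head=1 tape=_0[1]0001   (s1,1)→(s3,0,left)
state=s3 head=0 tape=_[0]00001   (s3,0)→(s0,0,right)
state=s0 head=1 tape=_0[0]0001   (s0,0)→(s0,_,left)
state=s0 head=0 tape=_[0]_0001   (s0,0)→(s0,_,left)
state=s0 head=-1 tape=[_]__0001   (s0,_)→(s0,#,right)
state=s0 head=0 tape=#[_]_0001   (s0,_)→(s0,#,right)
state=s0 head=1 tape=##[_]0001   (s0,_)→(s0,#,right)
state=s0 head=2 tape=###[0]001   (s0,0)→(s0,_,left)
state=s0 head=1 tape=##[#]_001   (s0,#)→(s1,0,right)
state=s1 head=2 tape=##0[_]001
No transition is defined for (s1, _); M halts in state s1.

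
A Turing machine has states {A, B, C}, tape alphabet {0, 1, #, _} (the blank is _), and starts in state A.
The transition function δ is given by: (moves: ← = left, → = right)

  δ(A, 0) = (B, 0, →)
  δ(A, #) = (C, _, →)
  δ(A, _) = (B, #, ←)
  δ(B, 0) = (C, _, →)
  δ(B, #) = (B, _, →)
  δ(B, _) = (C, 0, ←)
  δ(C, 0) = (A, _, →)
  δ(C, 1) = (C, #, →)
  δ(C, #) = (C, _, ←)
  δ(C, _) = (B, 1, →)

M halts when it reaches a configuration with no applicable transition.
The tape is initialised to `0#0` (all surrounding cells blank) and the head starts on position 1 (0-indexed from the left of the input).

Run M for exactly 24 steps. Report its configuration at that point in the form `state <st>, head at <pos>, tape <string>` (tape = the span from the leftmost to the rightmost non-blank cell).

state=A head=1 tape=0[#]0___   (A,#)→(C,_,→)
state=C head=2 tape=0_[0]___   (C,0)→(A,_,→)
state=A head=3 tape=0__[_]__   (A,_)→(B,#,←)
state=B head=2 tape=0_[_]#__   (B,_)→(C,0,←)
state=C head=1 tape=0[_]0#__   (C,_)→(B,1,→)
state=B head=2 tape=01[0]#__   (B,0)→(C,_,→)
state=C head=3 tape=01_[#]__   (C,#)→(C,_,←)
state=C head=2 tape=01[_]___   (C,_)→(B,1,→)
state=B head=3 tape=011[_]__   (B,_)→(C,0,←)
state=C head=2 tape=01[1]0__   (C,1)→(C,#,→)
state=C head=3 tape=01#[0]__   (C,0)→(A,_,→)
state=A head=4 tape=01#_[_]_   (A,_)→(B,#,←)
state=B head=3 tape=01#[_]#_   (B,_)→(C,0,←)
state=C head=2 tape=01[#]0#_   (C,#)→(C,_,←)
state=C head=1 tape=0[1]_0#_   (C,1)→(C,#,→)
state=C head=2 tape=0#[_]0#_   (C,_)→(B,1,→)
state=B head=3 tape=0#1[0]#_   (B,0)→(C,_,→)
state=C head=4 tape=0#1_[#]_   (C,#)→(C,_,←)
state=C head=3 tape=0#1[_]__   (C,_)→(B,1,→)
state=B head=4 tape=0#11[_]_   (B,_)→(C,0,←)
state=C head=3 tape=0#1[1]0_   (C,1)→(C,#,→)
state=C head=4 tape=0#1#[0]_   (C,0)→(A,_,→)
state=A head=5 tape=0#1#_[_]   (A,_)→(B,#,←)
state=B head=4 tape=0#1#[_]#   (B,_)→(C,0,←)
state=C head=3 tape=0#1[#]0#
After 24 steps: state C, head at 3, tape 0#1#0#.

state C, head at 3, tape 0#1#0#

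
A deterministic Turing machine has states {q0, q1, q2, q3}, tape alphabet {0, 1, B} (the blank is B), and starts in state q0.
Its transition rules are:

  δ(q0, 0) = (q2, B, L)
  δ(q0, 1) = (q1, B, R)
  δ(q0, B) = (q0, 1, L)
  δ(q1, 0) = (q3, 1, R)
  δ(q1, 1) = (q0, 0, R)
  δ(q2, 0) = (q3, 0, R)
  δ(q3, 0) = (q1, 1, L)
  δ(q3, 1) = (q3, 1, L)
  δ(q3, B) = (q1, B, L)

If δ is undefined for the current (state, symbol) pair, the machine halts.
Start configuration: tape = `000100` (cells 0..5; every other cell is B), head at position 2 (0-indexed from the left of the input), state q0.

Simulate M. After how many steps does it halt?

state=q0 head=2 tape=B00[0]100   (q0,0)→(q2,B,L)
state=q2 head=1 tape=B0[0]B100   (q2,0)→(q3,0,R)
state=q3 head=2 tape=B00[B]100   (q3,B)→(q1,B,L)
state=q1 head=1 tape=B0[0]B100   (q1,0)→(q3,1,R)
state=q3 head=2 tape=B01[B]100   (q3,B)→(q1,B,L)
state=q1 head=1 tape=B0[1]B100   (q1,1)→(q0,0,R)
state=q0 head=2 tape=B00[B]100   (q0,B)→(q0,1,L)
state=q0 head=1 tape=B0[0]1100   (q0,0)→(q2,B,L)
state=q2 head=0 tape=B[0]B1100   (q2,0)→(q3,0,R)
state=q3 head=1 tape=B0[B]1100   (q3,B)→(q1,B,L)
state=q1 head=0 tape=B[0]B1100   (q1,0)→(q3,1,R)
state=q3 head=1 tape=B1[B]1100   (q3,B)→(q1,B,L)
state=q1 head=0 tape=B[1]B1100   (q1,1)→(q0,0,R)
state=q0 head=1 tape=B0[B]1100   (q0,B)→(q0,1,L)
state=q0 head=0 tape=B[0]11100   (q0,0)→(q2,B,L)
state=q2 head=-1 tape=[B]B11100
M halts after 15 transitions.

15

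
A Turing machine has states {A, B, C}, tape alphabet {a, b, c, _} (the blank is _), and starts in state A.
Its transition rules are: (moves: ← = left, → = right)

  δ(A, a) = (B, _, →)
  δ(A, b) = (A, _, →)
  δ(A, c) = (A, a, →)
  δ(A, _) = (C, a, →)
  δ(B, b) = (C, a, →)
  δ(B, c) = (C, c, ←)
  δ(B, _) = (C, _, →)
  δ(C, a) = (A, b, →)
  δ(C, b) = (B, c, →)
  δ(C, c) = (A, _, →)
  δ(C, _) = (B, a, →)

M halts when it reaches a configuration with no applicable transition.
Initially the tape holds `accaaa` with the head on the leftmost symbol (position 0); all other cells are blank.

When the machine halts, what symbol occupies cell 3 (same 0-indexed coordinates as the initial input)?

state=A head=0 tape=[a]ccaaa   (A,a)→(B,_,→)
state=B head=1 tape=_[c]caaa   (B,c)→(C,c,←)
state=C head=0 tape=[_]ccaaa   (C,_)→(B,a,→)
state=B head=1 tape=a[c]caaa   (B,c)→(C,c,←)
state=C head=0 tape=[a]ccaaa   (C,a)→(A,b,→)
state=A head=1 tape=b[c]caaa   (A,c)→(A,a,→)
state=A head=2 tape=ba[c]aaa   (A,c)→(A,a,→)
state=A head=3 tape=baa[a]aa   (A,a)→(B,_,→)
state=B head=4 tape=baa_[a]a
Cell 3 holds _ when M halts.

_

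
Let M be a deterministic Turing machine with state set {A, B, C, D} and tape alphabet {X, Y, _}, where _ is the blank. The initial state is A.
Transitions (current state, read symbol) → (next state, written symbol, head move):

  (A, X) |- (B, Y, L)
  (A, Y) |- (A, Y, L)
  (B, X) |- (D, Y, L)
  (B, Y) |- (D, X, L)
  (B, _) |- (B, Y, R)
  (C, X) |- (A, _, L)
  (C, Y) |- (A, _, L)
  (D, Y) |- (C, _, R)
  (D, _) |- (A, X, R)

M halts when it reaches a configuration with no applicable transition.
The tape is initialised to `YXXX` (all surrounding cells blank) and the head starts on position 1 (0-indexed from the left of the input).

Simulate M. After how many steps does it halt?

12

A | ___Y[X]XX   read X → write Y, move L, go to B
B | ___[Y]YXX   read Y → write X, move L, go to D
D | __[_]XYXX   read _ → write X, move R, go to A
A | __X[X]YXX   read X → write Y, move L, go to B
B | __[X]YYXX   read X → write Y, move L, go to D
D | _[_]YYYXX   read _ → write X, move R, go to A
A | _X[Y]YYXX   read Y → write Y, move L, go to A
A | _[X]YYYXX   read X → write Y, move L, go to B
B | [_]YYYYXX   read _ → write Y, move R, go to B
B | Y[Y]YYYXX   read Y → write X, move L, go to D
D | [Y]XYYYXX   read Y → write _, move R, go to C
C | _[X]YYYXX   read X → write _, move L, go to A
A | [_]_YYYXX
M halts after 12 transitions.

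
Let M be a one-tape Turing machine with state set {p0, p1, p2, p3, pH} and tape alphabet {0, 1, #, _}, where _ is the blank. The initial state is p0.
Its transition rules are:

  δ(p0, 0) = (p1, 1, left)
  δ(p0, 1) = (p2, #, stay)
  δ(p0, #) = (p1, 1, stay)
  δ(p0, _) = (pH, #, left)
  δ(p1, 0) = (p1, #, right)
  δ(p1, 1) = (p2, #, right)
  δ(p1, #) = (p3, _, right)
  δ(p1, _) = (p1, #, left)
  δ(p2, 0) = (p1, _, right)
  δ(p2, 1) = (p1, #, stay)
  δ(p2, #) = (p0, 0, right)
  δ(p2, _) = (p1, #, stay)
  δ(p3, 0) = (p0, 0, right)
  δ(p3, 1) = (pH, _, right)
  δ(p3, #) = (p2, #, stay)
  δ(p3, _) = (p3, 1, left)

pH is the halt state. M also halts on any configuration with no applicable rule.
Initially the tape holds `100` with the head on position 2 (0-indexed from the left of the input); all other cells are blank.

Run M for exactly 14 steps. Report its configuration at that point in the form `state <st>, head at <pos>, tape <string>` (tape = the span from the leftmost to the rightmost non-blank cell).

state pH, head at 4, tape 1#000#

p0 | 10[0]___   read 0 → write 1, move left, go to p1
p1 | 1[0]1___   read 0 → write #, move right, go to p1
p1 | 1#[1]___   read 1 → write #, move right, go to p2
p2 | 1##[_]__   read _ → write #, move stay, go to p1
p1 | 1##[#]__   read # → write _, move right, go to p3
p3 | 1##_[_]_   read _ → write 1, move left, go to p3
p3 | 1##[_]1_   read _ → write 1, move left, go to p3
p3 | 1#[#]11_   read # → write #, move stay, go to p2
p2 | 1#[#]11_   read # → write 0, move right, go to p0
p0 | 1#0[1]1_   read 1 → write #, move stay, go to p2
p2 | 1#0[#]1_   read # → write 0, move right, go to p0
p0 | 1#00[1]_   read 1 → write #, move stay, go to p2
p2 | 1#00[#]_   read # → write 0, move right, go to p0
p0 | 1#000[_]   read _ → write #, move left, go to pH
pH | 1#00[0]#
After 14 steps: state pH, head at 4, tape 1#000#.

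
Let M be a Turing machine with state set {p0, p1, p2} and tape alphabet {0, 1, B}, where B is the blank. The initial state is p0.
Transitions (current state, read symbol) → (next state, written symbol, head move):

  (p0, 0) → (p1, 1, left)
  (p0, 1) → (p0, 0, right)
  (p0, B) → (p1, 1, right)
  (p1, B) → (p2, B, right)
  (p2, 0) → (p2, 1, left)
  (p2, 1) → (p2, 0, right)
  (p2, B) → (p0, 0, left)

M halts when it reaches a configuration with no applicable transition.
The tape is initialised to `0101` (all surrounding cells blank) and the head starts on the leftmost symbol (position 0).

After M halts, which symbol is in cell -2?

state=p0 head=0 tape=BB[0]101   (p0,0)→(p1,1,left)
state=p1 head=-1 tape=B[B]1101   (p1,B)→(p2,B,right)
state=p2 head=0 tape=BB[1]101   (p2,1)→(p2,0,right)
state=p2 head=1 tape=BB0[1]01   (p2,1)→(p2,0,right)
state=p2 head=2 tape=BB00[0]1   (p2,0)→(p2,1,left)
state=p2 head=1 tape=BB0[0]11   (p2,0)→(p2,1,left)
state=p2 head=0 tape=BB[0]111   (p2,0)→(p2,1,left)
state=p2 head=-1 tape=B[B]1111   (p2,B)→(p0,0,left)
state=p0 head=-2 tape=[B]01111   (p0,B)→(p1,1,right)
state=p1 head=-1 tape=1[0]1111
Cell -2 holds 1 when M halts.

1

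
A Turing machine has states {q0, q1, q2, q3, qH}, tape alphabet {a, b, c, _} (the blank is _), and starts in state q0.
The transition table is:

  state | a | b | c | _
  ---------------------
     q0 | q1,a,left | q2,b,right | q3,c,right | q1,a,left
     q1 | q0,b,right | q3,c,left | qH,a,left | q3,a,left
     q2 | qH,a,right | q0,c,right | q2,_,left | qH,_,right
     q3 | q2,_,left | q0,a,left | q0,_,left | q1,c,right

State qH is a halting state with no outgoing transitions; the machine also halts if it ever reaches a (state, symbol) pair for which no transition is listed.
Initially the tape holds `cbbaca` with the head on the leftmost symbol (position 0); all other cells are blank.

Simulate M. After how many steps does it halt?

6

q0 | _[c]bbaca   read c → write c, move right, go to q3
q3 | _c[b]baca   read b → write a, move left, go to q0
q0 | _[c]abaca   read c → write c, move right, go to q3
q3 | _c[a]baca   read a → write _, move left, go to q2
q2 | _[c]_baca   read c → write _, move left, go to q2
q2 | [_]__baca   read _ → write _, move right, go to qH
qH | _[_]_baca
M halts after 6 transitions.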